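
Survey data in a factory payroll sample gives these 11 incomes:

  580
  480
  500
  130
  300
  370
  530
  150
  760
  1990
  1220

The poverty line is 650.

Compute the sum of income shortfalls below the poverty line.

Below the line: 130, 150, 300, 370, 480, 500, 530, 580 (q = 8 of N = 11).
Individual gaps: 650−130 = 520; 650−150 = 500; 650−300 = 350; 650−370 = 280; 650−480 = 170; 650−500 = 150; 650−530 = 120; 650−580 = 70.
Aggregate gap = 2160.

2160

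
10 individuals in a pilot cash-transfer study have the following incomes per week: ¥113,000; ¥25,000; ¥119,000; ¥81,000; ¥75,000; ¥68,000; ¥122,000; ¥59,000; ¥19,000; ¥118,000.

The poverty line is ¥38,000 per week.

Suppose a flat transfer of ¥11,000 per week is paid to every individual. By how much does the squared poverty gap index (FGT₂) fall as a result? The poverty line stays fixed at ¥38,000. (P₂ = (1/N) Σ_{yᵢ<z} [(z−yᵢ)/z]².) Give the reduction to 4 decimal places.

Before: below the line — ¥19,000, ¥25,000; squared poverty gap index (FGT₂) = 0.036704.
After the ¥11,000 transfer: below the line — ¥30,000, ¥36,000; squared poverty gap index (FGT₂) = 0.004709.
Reduction = 0.036704 − 0.004709 = 0.0320.

0.0320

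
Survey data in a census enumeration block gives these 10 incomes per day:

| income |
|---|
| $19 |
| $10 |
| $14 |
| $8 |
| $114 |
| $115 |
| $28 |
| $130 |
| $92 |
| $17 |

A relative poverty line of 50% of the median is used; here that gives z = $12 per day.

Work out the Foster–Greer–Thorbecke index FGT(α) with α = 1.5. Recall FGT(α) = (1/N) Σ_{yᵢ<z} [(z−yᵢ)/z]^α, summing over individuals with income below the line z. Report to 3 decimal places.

Below the line: $8, $10 (q = 2 of N = 10).
Normalized shortfalls: (12−8)/12 = 0.3333; (12−10)/12 = 0.1667.
Raised to α = 1.5: 0.19245; 0.06804.
Sum = 0.260491; FGT(1.5) = 0.260491 / 10 = 0.026.

0.026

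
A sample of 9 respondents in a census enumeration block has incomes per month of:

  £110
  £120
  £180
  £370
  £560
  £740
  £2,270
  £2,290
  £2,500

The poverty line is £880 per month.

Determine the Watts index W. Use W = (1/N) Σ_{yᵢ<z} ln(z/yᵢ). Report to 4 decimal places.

Below z: £110, £120, £180, £370, £560, £740 (q = 6 of N = 9).
ln(z/y) terms: ln(880/110) = 2.0794; ln(880/120) = 1.9924; ln(880/180) = 1.5870; ln(880/370) = 0.8664; ln(880/560) = 0.4520; ln(880/740) = 0.1733.
W = 7.150513 / 9 = 0.7945.

0.7945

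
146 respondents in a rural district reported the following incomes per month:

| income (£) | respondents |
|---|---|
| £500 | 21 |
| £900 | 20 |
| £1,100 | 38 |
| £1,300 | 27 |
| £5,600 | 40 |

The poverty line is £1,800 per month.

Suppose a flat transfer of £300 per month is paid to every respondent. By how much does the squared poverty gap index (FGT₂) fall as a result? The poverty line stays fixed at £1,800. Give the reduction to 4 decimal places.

Before: below the line — 21×£500, 20×£900, 38×£1,100, 27×£1,300; squared poverty gap index (FGT₂) = 0.162904.
After the £300 transfer: below the line — 21×£800, 20×£1,200, 38×£1,400, 27×£1,600; squared poverty gap index (FGT₂) = 0.074751.
Reduction = 0.162904 − 0.074751 = 0.0882.

0.0882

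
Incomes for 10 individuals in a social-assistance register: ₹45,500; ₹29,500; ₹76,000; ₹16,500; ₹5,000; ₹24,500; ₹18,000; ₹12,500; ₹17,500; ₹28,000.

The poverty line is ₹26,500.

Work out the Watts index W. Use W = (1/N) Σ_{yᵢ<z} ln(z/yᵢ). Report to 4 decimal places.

Below z: ₹5,000, ₹12,500, ₹16,500, ₹17,500, ₹18,000, ₹24,500 (q = 6 of N = 10).
Log gaps: ln(26500/5000) = 1.6677; ln(26500/12500) = 0.7514; ln(26500/16500) = 0.4738; ln(26500/17500) = 0.4149; ln(26500/18000) = 0.3868; ln(26500/24500) = 0.0785.
W = 3.773096 / 10 = 0.3773.

0.3773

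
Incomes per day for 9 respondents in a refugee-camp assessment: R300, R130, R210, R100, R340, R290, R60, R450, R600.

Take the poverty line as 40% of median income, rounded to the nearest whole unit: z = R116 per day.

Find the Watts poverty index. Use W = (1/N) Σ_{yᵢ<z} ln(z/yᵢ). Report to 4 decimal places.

Incomes under z: R60, R100 (q = 2 of N = 9).
Log shortfalls: ln(116/60) = 0.6592; ln(116/100) = 0.1484.
W = 0.807666 / 9 = 0.0897.

0.0897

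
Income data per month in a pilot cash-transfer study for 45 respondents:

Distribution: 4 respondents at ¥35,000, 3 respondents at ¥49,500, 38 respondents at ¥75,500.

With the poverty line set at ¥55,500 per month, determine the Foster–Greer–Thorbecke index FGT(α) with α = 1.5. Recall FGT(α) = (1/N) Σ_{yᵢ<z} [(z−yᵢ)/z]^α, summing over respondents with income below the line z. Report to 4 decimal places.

0.0223

Below z: 4×¥35,000, 3×¥49,500 (q = 7 of N = 45).
Gap ratios (z−y)/z: (55500−35000)/55500 = 0.3694 (×4); (55500−49500)/55500 = 0.1081 (×3).
Raised to α = 1.5: 0.22449 (×4); 0.03555 (×3).
Sum = 1.004585; FGT(1.5) = 1.004585 / 45 = 0.0223.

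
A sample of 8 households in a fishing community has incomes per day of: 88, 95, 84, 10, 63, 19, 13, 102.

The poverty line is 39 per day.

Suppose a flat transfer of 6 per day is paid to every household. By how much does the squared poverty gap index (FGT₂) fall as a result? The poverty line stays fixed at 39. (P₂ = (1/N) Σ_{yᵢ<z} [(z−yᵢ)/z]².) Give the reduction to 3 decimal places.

0.065

Before: below the line — 10, 13, 19; squared poverty gap index (FGT₂) = 0.15754.
After the 6 transfer: below the line — 16, 19, 25; squared poverty gap index (FGT₂) = 0.09246.
Reduction = 0.15754 − 0.09246 = 0.065.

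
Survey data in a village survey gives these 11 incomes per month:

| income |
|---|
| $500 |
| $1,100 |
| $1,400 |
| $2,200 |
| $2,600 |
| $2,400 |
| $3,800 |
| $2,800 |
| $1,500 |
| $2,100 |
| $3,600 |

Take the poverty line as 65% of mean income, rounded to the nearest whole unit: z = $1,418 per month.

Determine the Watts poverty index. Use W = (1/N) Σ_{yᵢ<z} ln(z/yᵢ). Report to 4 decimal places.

0.1190

Below z: $500, $1,100, $1,400 (q = 3 of N = 11).
ln(z/y) terms: ln(1418/500) = 1.0424; ln(1418/1100) = 0.2539; ln(1418/1400) = 0.0128.
W = 1.309107 / 11 = 0.1190.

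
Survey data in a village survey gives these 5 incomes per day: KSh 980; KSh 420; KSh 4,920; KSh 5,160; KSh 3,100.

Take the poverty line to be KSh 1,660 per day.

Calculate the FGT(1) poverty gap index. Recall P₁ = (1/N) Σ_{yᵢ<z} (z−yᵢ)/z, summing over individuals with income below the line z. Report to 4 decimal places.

0.2313

Below the line: KSh 420, KSh 980 (q = 2 of N = 5).
Shortfall ratios: (1660−420)/1660 = 0.7470; (1660−980)/1660 = 0.4096.
Σ = 1.156627. Dividing by the full population N = 5 gives P₁ = 0.2313.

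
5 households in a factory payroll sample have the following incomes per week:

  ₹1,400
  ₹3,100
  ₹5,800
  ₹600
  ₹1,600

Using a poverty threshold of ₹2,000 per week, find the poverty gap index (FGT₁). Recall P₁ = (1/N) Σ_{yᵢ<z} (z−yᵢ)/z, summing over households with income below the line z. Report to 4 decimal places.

0.2400

Below the line: ₹600, ₹1,400, ₹1,600 (q = 3 of N = 5).
Relative gaps: (2000−600)/2000 = 0.7000; (2000−1400)/2000 = 0.3000; (2000−1600)/2000 = 0.2000.
Sum of shortfalls = 1.200000; P₁ averages over all N: 1.200000 / 5 = 0.2400.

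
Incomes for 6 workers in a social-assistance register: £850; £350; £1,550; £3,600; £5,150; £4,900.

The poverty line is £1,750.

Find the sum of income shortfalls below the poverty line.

Poor units: £350, £850, £1,550 (q = 3 of N = 6).
Individual gaps: 1750−350 = 1400; 1750−850 = 900; 1750−1550 = 200.
Aggregate gap = £2,500.

£2,500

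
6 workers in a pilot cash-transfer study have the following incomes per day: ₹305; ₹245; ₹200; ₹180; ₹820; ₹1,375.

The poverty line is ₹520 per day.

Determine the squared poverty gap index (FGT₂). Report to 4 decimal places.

0.2095

Below the line: ₹180, ₹200, ₹245, ₹305 (q = 4 of N = 6).
Gap ratios (z−y)/z: (520−180)/520 = 0.6538; (520−200)/520 = 0.6154; (520−245)/520 = 0.5288; (520−305)/520 = 0.4135.
Squared: 0.4275; 0.3787; 0.2797; 0.1710.
Sum = 1.256842; P₂ = 1.256842 / 6 = 0.2095.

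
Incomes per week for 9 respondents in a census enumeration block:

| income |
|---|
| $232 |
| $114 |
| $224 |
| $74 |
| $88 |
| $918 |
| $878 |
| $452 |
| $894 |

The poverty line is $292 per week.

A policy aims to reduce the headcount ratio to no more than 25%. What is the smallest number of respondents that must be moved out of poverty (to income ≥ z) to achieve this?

3

Currently q = 5 of N = 9 are below the line (H = 0.556).
A headcount ratio of at most 25% allows at most ⌊0.25 × 9⌋ = 2 poor respondents.
So at least 5 − 2 = 3 must be lifted.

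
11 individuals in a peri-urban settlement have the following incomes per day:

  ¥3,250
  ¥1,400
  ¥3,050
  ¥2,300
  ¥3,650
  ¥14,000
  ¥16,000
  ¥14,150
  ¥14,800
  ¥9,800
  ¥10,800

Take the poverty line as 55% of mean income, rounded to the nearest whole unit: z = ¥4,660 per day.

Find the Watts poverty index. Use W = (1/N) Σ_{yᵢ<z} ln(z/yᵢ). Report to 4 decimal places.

Incomes under z: ¥1,400, ¥2,300, ¥3,050, ¥3,250, ¥3,650 (q = 5 of N = 11).
Log gaps: ln(4660/1400) = 1.2025; ln(4660/2300) = 0.7061; ln(4660/3050) = 0.4239; ln(4660/3250) = 0.3604; ln(4660/3650) = 0.2443.
W = 2.937172 / 11 = 0.2670.

0.2670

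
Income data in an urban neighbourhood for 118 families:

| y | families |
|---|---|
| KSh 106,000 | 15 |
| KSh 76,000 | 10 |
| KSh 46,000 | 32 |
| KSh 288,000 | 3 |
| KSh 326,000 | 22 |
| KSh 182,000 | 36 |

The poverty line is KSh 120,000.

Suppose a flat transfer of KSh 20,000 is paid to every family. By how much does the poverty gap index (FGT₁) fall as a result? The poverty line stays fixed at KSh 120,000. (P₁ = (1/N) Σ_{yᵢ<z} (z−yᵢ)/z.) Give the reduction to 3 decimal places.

0.074

Before: below the line — 32×KSh 46,000, 10×KSh 76,000, 15×KSh 106,000; poverty gap index (FGT₁) = 0.21314.
After the KSh 20,000 transfer: below the line — 32×KSh 66,000, 10×KSh 96,000; poverty gap index (FGT₁) = 0.13898.
Reduction = 0.21314 − 0.13898 = 0.074.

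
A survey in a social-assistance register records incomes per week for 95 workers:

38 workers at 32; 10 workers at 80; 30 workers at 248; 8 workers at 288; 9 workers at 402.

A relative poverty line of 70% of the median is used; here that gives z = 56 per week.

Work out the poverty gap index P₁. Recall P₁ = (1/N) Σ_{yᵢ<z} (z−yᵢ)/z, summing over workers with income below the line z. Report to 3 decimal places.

0.171

Poor units: 38×32 (q = 38 of N = 95).
Normalized shortfalls: (56−32)/56 = 0.4286 (×38).
Σ = 16.285714. Dividing by the full population N = 95 gives P₁ = 0.171.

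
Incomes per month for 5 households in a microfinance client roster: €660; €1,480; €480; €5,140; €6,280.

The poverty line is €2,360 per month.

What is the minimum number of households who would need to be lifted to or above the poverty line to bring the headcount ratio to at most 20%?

2

Currently q = 3 of N = 5 are below the line (H = 0.600).
A headcount ratio of at most 20% allows at most ⌊0.20 × 5⌋ = 1 poor households.
So at least 3 − 1 = 2 must be lifted.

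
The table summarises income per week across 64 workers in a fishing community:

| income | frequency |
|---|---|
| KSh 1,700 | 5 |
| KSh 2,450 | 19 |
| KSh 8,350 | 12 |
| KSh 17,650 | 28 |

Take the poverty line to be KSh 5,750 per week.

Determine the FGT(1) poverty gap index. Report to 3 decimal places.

0.225

Poor units: 5×KSh 1,700, 19×KSh 2,450 (q = 24 of N = 64).
Shortfall ratios: (5750−1700)/5750 = 0.7043 (×5); (5750−2450)/5750 = 0.5739 (×19).
Σ = 14.426087. Dividing by the full population N = 64 gives P₁ = 0.225.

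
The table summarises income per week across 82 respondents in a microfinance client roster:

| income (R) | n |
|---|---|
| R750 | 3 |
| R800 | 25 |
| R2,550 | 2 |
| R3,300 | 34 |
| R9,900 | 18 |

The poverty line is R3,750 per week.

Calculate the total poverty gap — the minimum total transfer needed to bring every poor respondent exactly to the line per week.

R100,450

Below the line: 3×R750, 25×R800, 2×R2,550, 34×R3,300 (q = 64 of N = 82).
Individual gaps: 3×(3750−750) = 9000; 25×(3750−800) = 73750; 2×(3750−2550) = 2400; 34×(3750−3300) = 15300.
Aggregate gap = R100,450.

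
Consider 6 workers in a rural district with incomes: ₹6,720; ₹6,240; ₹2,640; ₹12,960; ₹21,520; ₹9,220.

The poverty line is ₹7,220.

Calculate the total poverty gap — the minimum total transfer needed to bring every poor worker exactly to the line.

Below the line: ₹2,640, ₹6,240, ₹6,720 (q = 3 of N = 6).
Individual gaps: 7220−2640 = 4580; 7220−6240 = 980; 7220−6720 = 500.
Aggregate gap = ₹6,060.

₹6,060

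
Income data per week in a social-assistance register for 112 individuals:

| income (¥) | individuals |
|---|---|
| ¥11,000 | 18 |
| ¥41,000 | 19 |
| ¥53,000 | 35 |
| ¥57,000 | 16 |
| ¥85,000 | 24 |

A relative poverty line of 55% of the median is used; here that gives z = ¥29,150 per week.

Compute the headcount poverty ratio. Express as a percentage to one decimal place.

18 of the 112 individuals have income below ¥29,150.
H = 18/112 = 16.1%.

16.1%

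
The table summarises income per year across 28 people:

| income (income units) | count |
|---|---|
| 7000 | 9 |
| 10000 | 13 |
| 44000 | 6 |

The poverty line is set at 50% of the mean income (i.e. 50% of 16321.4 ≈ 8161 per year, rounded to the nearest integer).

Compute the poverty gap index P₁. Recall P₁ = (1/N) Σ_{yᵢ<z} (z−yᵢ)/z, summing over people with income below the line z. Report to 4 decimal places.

0.0457

Below z: 9×7000 (q = 9 of N = 28).
Normalized shortfalls: (8161−7000)/8161 = 0.1423 (×9).
Σ = 1.280358. Dividing by the full population N = 28 gives P₁ = 0.0457.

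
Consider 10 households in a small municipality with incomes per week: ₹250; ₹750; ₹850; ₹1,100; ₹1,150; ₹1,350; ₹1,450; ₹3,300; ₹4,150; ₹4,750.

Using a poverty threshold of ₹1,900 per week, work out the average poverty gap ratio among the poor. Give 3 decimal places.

0.481

Below z: ₹250, ₹750, ₹850, ₹1,100, ₹1,150, ₹1,350, ₹1,450 (q = 7 of N = 10).
Shortfall ratios (z−y)/z: 0.8684, 0.6053, 0.5526, 0.4211, 0.3947, 0.2895, 0.2368; sum = 3.368421.
I averages over the q = 7 poor units only: 3.368421 / 7 = 0.481.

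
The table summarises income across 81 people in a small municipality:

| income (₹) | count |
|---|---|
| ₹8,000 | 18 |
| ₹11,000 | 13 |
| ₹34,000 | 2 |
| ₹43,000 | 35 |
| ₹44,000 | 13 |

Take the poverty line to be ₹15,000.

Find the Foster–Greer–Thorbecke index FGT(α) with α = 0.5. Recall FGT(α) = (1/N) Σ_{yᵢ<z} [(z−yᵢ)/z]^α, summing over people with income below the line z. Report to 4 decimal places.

0.2347

Incomes under z: 18×₹8,000, 13×₹11,000 (q = 31 of N = 81).
Gap ratios (z−y)/z: (15000−8000)/15000 = 0.4667 (×18); (15000−11000)/15000 = 0.2667 (×13).
Raised to α = 0.5: 0.68313 (×18); 0.51640 (×13).
Sum = 19.009512; FGT(0.5) = 19.009512 / 81 = 0.2347.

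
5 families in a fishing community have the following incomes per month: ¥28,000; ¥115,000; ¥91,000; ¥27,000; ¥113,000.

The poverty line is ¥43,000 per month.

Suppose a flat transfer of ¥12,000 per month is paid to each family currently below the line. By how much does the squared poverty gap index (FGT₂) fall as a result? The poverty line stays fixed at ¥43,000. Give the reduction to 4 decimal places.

0.0493

Before: below the line — ¥27,000, ¥28,000; squared poverty gap index (FGT₂) = 0.052028.
After the ¥12,000 transfer: below the line — ¥39,000, ¥40,000; squared poverty gap index (FGT₂) = 0.002704.
Reduction = 0.052028 − 0.002704 = 0.0493.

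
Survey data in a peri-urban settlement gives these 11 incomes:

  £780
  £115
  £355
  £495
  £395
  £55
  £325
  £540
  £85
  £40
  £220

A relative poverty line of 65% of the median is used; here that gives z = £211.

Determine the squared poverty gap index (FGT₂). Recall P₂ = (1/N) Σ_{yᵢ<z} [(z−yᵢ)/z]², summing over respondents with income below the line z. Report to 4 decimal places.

Below the line: £40, £55, £85, £115 (q = 4 of N = 11).
Relative gaps: (211−40)/211 = 0.8104; (211−55)/211 = 0.7393; (211−85)/211 = 0.5972; (211−115)/211 = 0.4550.
Squared: 0.6568; 0.5466; 0.3566; 0.2070.
Sum = 1.767009; P₂ = 1.767009 / 11 = 0.1606.

0.1606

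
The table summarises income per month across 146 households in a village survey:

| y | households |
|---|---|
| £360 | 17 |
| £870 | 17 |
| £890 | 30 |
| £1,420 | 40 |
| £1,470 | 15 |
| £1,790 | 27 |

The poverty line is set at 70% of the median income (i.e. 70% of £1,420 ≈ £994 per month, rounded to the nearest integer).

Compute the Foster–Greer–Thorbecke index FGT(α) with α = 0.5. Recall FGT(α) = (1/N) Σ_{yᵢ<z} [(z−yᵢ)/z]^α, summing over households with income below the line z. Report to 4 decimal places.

0.2006

Incomes under z: 17×£360, 17×£870, 30×£890 (q = 64 of N = 146).
Relative gaps: (994−360)/994 = 0.6378 (×17); (994−870)/994 = 0.1247 (×17); (994−890)/994 = 0.1046 (×30).
Raised to α = 0.5: 0.79864 (×17); 0.35320 (×17); 0.32346 (×30).
Sum = 29.285114; FGT(0.5) = 29.285114 / 146 = 0.2006.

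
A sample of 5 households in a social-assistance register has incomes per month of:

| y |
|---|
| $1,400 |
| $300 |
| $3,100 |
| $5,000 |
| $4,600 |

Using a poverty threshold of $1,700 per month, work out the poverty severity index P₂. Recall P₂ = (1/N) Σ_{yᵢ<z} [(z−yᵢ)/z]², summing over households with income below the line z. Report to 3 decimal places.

Below the line: $300, $1,400 (q = 2 of N = 5).
Shortfall ratios: (1700−300)/1700 = 0.8235; (1700−1400)/1700 = 0.1765.
Squared: 0.6782; 0.0311.
Sum = 0.709343; P₂ = 0.709343 / 5 = 0.142.

0.142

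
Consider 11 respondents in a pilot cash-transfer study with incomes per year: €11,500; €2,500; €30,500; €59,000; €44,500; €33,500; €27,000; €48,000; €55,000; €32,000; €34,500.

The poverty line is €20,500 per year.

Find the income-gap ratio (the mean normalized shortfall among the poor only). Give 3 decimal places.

0.659

Below z: €2,500, €11,500 (q = 2 of N = 11).
Relative gaps: 0.8780, 0.4390; sum = 1.317073.
I averages over the q = 2 poor units only: 1.317073 / 2 = 0.659.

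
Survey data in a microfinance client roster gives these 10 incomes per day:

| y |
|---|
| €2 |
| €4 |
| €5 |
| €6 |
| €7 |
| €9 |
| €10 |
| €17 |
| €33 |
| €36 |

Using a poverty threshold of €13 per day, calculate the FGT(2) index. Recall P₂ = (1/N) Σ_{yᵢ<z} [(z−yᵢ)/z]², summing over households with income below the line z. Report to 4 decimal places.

0.2225

Below the line: €2, €4, €5, €6, €7, €9, €10 (q = 7 of N = 10).
Gap ratios (z−y)/z: (13−2)/13 = 0.8462; (13−4)/13 = 0.6923; (13−5)/13 = 0.6154; (13−6)/13 = 0.5385; (13−7)/13 = 0.4615; (13−9)/13 = 0.3077; (13−10)/13 = 0.2308.
Squared: 0.7160; 0.4793; 0.3787; 0.2899; 0.2130; 0.0947; 0.0533.
Sum = 2.224852; P₂ = 2.224852 / 10 = 0.2225.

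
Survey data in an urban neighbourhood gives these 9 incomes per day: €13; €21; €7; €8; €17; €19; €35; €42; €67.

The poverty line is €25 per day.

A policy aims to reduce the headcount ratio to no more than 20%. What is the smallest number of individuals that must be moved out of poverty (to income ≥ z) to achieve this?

5

Currently q = 6 of N = 9 are below the line (H = 0.667).
A headcount ratio of at most 20% allows at most ⌊0.20 × 9⌋ = 1 poor individuals.
So at least 6 − 1 = 5 must be lifted.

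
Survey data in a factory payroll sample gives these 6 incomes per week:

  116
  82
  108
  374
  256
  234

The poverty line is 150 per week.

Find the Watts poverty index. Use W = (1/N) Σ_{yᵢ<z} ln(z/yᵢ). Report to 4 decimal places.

Below z: 82, 108, 116 (q = 3 of N = 6).
ln(z/y) terms: ln(150/82) = 0.6039; ln(150/108) = 0.3285; ln(150/116) = 0.2570.
W = 1.189465 / 6 = 0.1982.

0.1982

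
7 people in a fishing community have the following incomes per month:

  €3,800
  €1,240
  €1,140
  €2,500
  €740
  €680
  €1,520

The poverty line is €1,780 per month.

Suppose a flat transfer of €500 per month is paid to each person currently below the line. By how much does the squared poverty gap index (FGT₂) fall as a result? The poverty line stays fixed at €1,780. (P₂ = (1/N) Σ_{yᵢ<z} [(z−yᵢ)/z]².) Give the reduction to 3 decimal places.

0.108

Before: below the line — €680, €740, €1,140, €1,240, €1,520; squared poverty gap index (FGT₂) = 0.13799.
After the €500 transfer: below the line — €1,180, €1,240, €1,640, €1,740; squared poverty gap index (FGT₂) = 0.03034.
Reduction = 0.13799 − 0.03034 = 0.108.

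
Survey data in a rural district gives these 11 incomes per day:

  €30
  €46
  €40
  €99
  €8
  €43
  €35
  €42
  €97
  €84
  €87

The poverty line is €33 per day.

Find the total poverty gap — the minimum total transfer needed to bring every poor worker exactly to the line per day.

€28

Below the line: €8, €30 (q = 2 of N = 11).
Individual gaps: 33−8 = 25; 33−30 = 3.
Aggregate gap = €28.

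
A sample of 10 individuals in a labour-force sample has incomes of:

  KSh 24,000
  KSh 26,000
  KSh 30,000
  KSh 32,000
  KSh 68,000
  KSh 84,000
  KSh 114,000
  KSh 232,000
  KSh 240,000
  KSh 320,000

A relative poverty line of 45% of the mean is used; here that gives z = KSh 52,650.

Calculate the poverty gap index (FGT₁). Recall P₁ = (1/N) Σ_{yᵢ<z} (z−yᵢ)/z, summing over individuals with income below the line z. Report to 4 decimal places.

Poor units: KSh 24,000, KSh 26,000, KSh 30,000, KSh 32,000 (q = 4 of N = 10).
Shortfall ratios: (52650−24000)/52650 = 0.5442; (52650−26000)/52650 = 0.5062; (52650−30000)/52650 = 0.4302; (52650−32000)/52650 = 0.3922.
Sum of shortfalls = 1.872745; P₁ averages over all N: 1.872745 / 10 = 0.1873.

0.1873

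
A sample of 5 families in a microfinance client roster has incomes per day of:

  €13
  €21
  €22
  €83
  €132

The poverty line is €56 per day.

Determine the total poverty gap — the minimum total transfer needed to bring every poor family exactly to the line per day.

€112

Below z: €13, €21, €22 (q = 3 of N = 5).
Individual gaps: 56−13 = 43; 56−21 = 35; 56−22 = 34.
Aggregate gap = €112.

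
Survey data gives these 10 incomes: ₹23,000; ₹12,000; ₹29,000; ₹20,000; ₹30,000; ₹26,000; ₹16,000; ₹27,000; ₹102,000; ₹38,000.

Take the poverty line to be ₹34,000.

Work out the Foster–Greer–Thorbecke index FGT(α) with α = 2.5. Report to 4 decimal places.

Below the line: ₹12,000, ₹16,000, ₹20,000, ₹23,000, ₹26,000, ₹27,000, ₹29,000, ₹30,000 (q = 8 of N = 10).
Relative gaps: (34000−12000)/34000 = 0.6471; (34000−16000)/34000 = 0.5294; (34000−20000)/34000 = 0.4118; (34000−23000)/34000 = 0.3235; (34000−26000)/34000 = 0.2353; (34000−27000)/34000 = 0.2059; (34000−29000)/34000 = 0.1471; (34000−30000)/34000 = 0.1176.
Raised to α = 2.5: 0.33679; 0.20393; 0.10880; 0.05954; 0.02686; 0.01923; 0.00829; 0.00475.
Sum = 0.768185; FGT(2.5) = 0.768185 / 10 = 0.0768.

0.0768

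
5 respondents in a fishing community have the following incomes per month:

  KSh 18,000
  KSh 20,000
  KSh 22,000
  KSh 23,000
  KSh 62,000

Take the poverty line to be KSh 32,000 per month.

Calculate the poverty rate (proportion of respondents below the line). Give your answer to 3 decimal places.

4 of the 5 respondents have income below KSh 32,000.
H = 4/5 = 0.800.

0.800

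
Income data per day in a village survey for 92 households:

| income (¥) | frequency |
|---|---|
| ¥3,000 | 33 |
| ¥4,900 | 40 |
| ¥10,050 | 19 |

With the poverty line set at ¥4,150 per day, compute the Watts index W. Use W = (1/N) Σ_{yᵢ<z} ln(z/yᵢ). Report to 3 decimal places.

0.116

Incomes under z: 33×¥3,000 (q = 33 of N = 92).
Log shortfalls: ln(4150/3000) = 0.3245 (×33).
W = 10.708370 / 92 = 0.116.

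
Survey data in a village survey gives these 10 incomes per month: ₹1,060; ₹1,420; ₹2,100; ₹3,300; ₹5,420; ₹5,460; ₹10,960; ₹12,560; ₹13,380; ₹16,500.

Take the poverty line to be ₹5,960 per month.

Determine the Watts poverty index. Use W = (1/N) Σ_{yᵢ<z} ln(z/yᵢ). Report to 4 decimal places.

0.4978

Below the line: ₹1,060, ₹1,420, ₹2,100, ₹3,300, ₹5,420, ₹5,460 (q = 6 of N = 10).
ln(z/y) terms: ln(5960/1060) = 1.7268; ln(5960/1420) = 1.4344; ln(5960/2100) = 1.0431; ln(5960/3300) = 0.5911; ln(5960/5420) = 0.0950; ln(5960/5460) = 0.0876.
W = 4.978093 / 10 = 0.4978.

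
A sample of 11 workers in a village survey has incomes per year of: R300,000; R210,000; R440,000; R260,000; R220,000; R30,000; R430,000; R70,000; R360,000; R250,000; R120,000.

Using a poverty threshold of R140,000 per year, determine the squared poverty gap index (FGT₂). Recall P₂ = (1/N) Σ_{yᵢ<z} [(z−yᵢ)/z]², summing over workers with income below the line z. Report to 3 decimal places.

Below the line: R30,000, R70,000, R120,000 (q = 3 of N = 11).
Gap ratios (z−y)/z: (140000−30000)/140000 = 0.7857; (140000−70000)/140000 = 0.5000; (140000−120000)/140000 = 0.1429.
Squared: 0.6173; 0.2500; 0.0204.
Sum = 0.887755; P₂ = 0.887755 / 11 = 0.081.

0.081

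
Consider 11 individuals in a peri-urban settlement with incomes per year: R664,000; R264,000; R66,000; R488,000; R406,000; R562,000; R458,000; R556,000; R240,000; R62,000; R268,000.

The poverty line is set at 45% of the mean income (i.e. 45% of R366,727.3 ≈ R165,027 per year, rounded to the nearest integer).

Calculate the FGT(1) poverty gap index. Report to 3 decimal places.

Incomes under z: R62,000, R66,000 (q = 2 of N = 11).
Gap ratios (z−y)/z: (165027−62000)/165027 = 0.6243; (165027−66000)/165027 = 0.6001.
Σ = 1.224369. Dividing by the full population N = 11 gives P₁ = 0.111.

0.111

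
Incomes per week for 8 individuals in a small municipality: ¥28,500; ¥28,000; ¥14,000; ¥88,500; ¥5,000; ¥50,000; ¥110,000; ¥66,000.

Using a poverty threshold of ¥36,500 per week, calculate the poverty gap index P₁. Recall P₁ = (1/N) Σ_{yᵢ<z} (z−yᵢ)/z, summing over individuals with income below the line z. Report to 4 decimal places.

0.2414

Below z: ¥5,000, ¥14,000, ¥28,000, ¥28,500 (q = 4 of N = 8).
Gap ratios (z−y)/z: (36500−5000)/36500 = 0.8630; (36500−14000)/36500 = 0.6164; (36500−28000)/36500 = 0.2329; (36500−28500)/36500 = 0.2192.
Sum of shortfalls = 1.931507; P₁ averages over all N: 1.931507 / 8 = 0.2414.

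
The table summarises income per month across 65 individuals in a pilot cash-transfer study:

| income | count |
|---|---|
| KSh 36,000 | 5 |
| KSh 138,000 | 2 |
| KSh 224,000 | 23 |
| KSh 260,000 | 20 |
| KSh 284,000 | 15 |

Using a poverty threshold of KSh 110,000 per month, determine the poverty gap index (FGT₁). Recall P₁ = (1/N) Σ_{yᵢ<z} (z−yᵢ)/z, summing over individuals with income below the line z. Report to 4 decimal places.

Below the line: 5×KSh 36,000 (q = 5 of N = 65).
Relative gaps: (110000−36000)/110000 = 0.6727 (×5).
Sum of shortfalls = 3.363636; P₁ averages over all N: 3.363636 / 65 = 0.0517.

0.0517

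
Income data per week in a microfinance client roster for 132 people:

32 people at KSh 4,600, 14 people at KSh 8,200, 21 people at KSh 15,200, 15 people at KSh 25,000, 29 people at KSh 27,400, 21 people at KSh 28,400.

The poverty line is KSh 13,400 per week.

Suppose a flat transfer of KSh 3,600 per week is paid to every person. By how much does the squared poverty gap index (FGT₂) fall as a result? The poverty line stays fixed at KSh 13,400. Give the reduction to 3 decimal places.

Before: below the line — 32×KSh 4,600, 14×KSh 8,200; squared poverty gap index (FGT₂) = 0.12052.
After the KSh 3,600 transfer: below the line — 32×KSh 8,200, 14×KSh 11,800; squared poverty gap index (FGT₂) = 0.03802.
Reduction = 0.12052 − 0.03802 = 0.083.

0.083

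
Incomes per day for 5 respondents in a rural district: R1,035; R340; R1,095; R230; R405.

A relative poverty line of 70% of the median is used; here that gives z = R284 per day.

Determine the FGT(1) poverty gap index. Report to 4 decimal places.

Poor units: R230 (q = 1 of N = 5).
Normalized shortfalls: (284−230)/284 = 0.1901.
Sum of shortfalls = 0.190141; P₁ averages over all N: 0.190141 / 5 = 0.0380.

0.0380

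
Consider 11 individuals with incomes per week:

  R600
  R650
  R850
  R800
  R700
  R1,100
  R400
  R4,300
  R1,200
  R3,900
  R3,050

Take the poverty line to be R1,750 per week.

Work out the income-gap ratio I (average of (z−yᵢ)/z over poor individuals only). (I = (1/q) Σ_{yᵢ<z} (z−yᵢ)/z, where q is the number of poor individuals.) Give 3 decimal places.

0.550

Incomes under z: R400, R600, R650, R700, R800, R850, R1,100, R1,200 (q = 8 of N = 11).
Shortfall ratios (z−y)/z: 0.7714, 0.6571, 0.6286, 0.6000, 0.5429, 0.5143, 0.3714, 0.3143; sum = 4.400000.
The income-gap ratio divides by q (the poor only): 4.400000 / 8 = 0.550.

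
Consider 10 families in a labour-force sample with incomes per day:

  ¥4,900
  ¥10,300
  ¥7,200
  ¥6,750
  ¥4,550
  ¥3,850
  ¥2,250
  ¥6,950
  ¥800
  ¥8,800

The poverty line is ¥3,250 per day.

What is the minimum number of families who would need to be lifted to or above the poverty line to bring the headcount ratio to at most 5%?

2

2 of the 10 families are poor, so H = 2/10 = 0.200.
A headcount ratio of at most 5% allows at most ⌊0.05 × 10⌋ = 0 poor families.
So at least 2 − 0 = 2 must be lifted.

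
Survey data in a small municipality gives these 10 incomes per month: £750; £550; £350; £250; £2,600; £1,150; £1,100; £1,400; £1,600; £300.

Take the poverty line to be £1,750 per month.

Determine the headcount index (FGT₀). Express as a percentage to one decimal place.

90.0%

9 of the 10 individuals have income below £1,750.
H = 9/10 = 90.0%.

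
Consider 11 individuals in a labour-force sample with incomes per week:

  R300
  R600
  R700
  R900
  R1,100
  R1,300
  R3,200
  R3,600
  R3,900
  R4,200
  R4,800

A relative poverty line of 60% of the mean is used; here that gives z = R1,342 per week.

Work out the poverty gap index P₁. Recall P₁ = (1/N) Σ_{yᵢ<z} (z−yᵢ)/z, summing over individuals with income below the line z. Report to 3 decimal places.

0.214

Incomes under z: R300, R600, R700, R900, R1,100, R1,300 (q = 6 of N = 11).
Gap ratios (z−y)/z: (1342−300)/1342 = 0.7765; (1342−600)/1342 = 0.5529; (1342−700)/1342 = 0.4784; (1342−900)/1342 = 0.3294; (1342−1100)/1342 = 0.1803; (1342−1300)/1342 = 0.0313.
Sum of shortfalls = 2.348733; P₁ averages over all N: 2.348733 / 11 = 0.214.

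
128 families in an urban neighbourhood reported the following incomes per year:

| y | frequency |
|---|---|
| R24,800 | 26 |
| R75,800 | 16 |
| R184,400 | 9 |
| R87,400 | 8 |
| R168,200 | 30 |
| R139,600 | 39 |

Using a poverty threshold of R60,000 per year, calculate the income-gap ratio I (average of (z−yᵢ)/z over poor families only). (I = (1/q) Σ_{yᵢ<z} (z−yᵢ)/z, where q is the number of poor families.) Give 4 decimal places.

Below z: 26×R24,800 (q = 26 of N = 128).
Shortfall ratios (z−y)/z: 0.5867 (×26); sum = 15.253333.
The income-gap ratio divides by q (the poor only): 15.253333 / 26 = 0.5867.

0.5867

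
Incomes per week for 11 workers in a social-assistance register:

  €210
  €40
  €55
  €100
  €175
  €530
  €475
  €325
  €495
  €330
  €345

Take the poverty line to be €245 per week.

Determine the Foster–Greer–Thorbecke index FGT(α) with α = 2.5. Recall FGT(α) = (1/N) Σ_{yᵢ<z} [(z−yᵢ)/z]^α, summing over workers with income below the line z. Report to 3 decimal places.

Poor units: €40, €55, €100, €175, €210 (q = 5 of N = 11).
Normalized shortfalls: (245−40)/245 = 0.8367; (245−55)/245 = 0.7755; (245−100)/245 = 0.5918; (245−175)/245 = 0.2857; (245−210)/245 = 0.1429.
Raised to α = 2.5: 0.64043; 0.52963; 0.26947; 0.04363; 0.00771.
Sum = 1.490867; FGT(2.5) = 1.490867 / 11 = 0.136.

0.136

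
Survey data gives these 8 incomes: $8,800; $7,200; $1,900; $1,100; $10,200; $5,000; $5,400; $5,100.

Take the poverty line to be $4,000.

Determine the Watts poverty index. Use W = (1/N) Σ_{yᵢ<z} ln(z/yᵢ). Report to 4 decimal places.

0.2544

Poor units: $1,100, $1,900 (q = 2 of N = 8).
ln(z/y) terms: ln(4000/1100) = 1.2910; ln(4000/1900) = 0.7444.
W = 2.035425 / 8 = 0.2544.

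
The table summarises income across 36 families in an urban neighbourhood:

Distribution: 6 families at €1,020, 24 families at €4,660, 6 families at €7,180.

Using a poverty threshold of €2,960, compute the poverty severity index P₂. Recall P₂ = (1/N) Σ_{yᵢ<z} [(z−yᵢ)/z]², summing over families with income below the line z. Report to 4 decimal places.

0.0716

Poor units: 6×€1,020 (q = 6 of N = 36).
Gap ratios (z−y)/z: (2960−1020)/2960 = 0.6554 (×6).
Squared: 0.4296 (×6).
Sum = 2.577337; P₂ = 2.577337 / 36 = 0.0716.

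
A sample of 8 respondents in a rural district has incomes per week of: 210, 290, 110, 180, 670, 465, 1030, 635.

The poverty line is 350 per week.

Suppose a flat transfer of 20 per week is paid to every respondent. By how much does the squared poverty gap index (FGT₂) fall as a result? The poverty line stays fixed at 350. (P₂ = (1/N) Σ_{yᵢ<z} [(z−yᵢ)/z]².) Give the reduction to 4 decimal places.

0.0233

Before: below the line — 110, 180, 210, 290; squared poverty gap index (FGT₂) = 0.111939.
After the 20 transfer: below the line — 130, 200, 230, 310; squared poverty gap index (FGT₂) = 0.088673.
Reduction = 0.111939 − 0.088673 = 0.0233.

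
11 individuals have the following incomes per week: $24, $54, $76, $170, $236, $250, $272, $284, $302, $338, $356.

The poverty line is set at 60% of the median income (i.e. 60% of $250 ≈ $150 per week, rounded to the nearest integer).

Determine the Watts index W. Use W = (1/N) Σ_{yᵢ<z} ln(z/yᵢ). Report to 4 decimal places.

0.3213

Below the line: $24, $54, $76 (q = 3 of N = 11).
ln(z/y) terms: ln(150/24) = 1.8326; ln(150/54) = 1.0217; ln(150/76) = 0.6799.
W = 3.534135 / 11 = 0.3213.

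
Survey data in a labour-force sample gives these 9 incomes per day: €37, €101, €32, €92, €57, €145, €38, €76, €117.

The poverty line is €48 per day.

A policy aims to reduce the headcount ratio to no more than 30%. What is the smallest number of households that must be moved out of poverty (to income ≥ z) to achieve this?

3 of the 9 households are poor, so H = 3/9 = 0.333.
A headcount ratio of at most 30% allows at most ⌊0.30 × 9⌋ = 2 poor households.
So at least 3 − 2 = 1 must be lifted.

1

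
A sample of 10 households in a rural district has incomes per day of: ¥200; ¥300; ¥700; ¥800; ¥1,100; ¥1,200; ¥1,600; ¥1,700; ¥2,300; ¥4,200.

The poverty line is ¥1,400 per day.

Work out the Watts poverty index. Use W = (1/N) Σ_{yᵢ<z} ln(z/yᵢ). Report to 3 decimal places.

0.513

Below z: ¥200, ¥300, ¥700, ¥800, ¥1,100, ¥1,200 (q = 6 of N = 10).
Log gaps: ln(1400/200) = 1.9459; ln(1400/300) = 1.5404; ln(1400/700) = 0.6931; ln(1400/800) = 0.5596; ln(1400/1100) = 0.2412; ln(1400/1200) = 0.1542.
W = 5.134431 / 10 = 0.513.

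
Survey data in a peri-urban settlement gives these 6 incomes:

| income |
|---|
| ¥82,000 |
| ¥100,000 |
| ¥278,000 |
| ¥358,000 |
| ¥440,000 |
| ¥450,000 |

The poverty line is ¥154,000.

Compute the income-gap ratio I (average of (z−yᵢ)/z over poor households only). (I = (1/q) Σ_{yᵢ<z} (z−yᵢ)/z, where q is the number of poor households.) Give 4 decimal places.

0.4091

Incomes under z: ¥82,000, ¥100,000 (q = 2 of N = 6).
Shortfall ratios (z−y)/z: 0.4675, 0.3506; sum = 0.818182.
The income-gap ratio divides by q (the poor only): 0.818182 / 2 = 0.4091.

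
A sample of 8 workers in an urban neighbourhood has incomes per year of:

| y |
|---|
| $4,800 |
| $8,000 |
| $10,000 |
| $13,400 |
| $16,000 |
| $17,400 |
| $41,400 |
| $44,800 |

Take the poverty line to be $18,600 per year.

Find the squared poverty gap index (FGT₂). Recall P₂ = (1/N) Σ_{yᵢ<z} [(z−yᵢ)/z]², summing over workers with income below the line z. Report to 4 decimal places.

Poor units: $4,800, $8,000, $10,000, $13,400, $16,000, $17,400 (q = 6 of N = 8).
Gap ratios (z−y)/z: (18600−4800)/18600 = 0.7419; (18600−8000)/18600 = 0.5699; (18600−10000)/18600 = 0.4624; (18600−13400)/18600 = 0.2796; (18600−16000)/18600 = 0.1398; (18600−17400)/18600 = 0.0645.
Squared: 0.5505; 0.3248; 0.2138; 0.0782; 0.0195; 0.0042.
Sum = 1.190889; P₂ = 1.190889 / 8 = 0.1489.

0.1489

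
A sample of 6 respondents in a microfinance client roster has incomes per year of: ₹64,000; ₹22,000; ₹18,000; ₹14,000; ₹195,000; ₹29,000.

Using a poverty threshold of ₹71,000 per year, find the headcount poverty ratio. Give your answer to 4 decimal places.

5 of the 6 respondents have income below ₹71,000.
H = 5/6 = 0.8333.

0.8333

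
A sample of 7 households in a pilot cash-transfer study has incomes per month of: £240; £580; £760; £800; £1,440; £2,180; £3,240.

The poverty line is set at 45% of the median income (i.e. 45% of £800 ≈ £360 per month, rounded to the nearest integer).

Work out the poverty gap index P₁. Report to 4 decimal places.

0.0476

Below the line: £240 (q = 1 of N = 7).
Gap ratios (z−y)/z: (360−240)/360 = 0.3333.
Sum of shortfalls = 0.333333; P₁ averages over all N: 0.333333 / 7 = 0.0476.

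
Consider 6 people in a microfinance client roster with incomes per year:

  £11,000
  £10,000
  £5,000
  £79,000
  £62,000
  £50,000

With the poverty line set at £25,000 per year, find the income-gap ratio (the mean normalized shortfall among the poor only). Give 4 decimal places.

0.6533

Poor units: £5,000, £10,000, £11,000 (q = 3 of N = 6).
Relative gaps: 0.8000, 0.6000, 0.5600; sum = 1.960000.
I averages over the q = 3 poor units only: 1.960000 / 3 = 0.6533.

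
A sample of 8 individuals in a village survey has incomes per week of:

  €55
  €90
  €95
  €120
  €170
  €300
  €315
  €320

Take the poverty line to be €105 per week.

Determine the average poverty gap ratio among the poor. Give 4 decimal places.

Below the line: €55, €90, €95 (q = 3 of N = 8).
Relative gaps: 0.4762, 0.1429, 0.0952; sum = 0.714286.
The income-gap ratio divides by q (the poor only): 0.714286 / 3 = 0.2381.

0.2381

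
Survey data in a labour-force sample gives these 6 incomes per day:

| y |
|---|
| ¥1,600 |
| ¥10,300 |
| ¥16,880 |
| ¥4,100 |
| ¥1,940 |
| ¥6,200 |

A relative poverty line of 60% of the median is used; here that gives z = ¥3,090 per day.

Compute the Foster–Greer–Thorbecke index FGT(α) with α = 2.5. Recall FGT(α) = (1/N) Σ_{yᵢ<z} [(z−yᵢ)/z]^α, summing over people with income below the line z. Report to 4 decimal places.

Below z: ¥1,600, ¥1,940 (q = 2 of N = 6).
Relative gaps: (3090−1600)/3090 = 0.4822; (3090−1940)/3090 = 0.3722.
Raised to α = 2.5: 0.16146; 0.08450.
Sum = 0.245960; FGT(2.5) = 0.245960 / 6 = 0.0410.

0.0410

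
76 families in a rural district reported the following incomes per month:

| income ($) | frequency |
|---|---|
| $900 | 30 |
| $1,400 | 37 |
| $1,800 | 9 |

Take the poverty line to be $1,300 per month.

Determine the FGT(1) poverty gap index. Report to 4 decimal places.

Poor units: 30×$900 (q = 30 of N = 76).
Normalized shortfalls: (1300−900)/1300 = 0.3077 (×30).
Sum of shortfalls = 9.230769; P₁ averages over all N: 9.230769 / 76 = 0.1215.

0.1215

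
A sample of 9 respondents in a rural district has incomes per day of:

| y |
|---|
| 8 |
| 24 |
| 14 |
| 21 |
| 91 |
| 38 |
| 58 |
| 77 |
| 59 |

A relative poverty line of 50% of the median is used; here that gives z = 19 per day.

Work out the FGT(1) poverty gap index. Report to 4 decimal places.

Below z: 8, 14 (q = 2 of N = 9).
Normalized shortfalls: (19−8)/19 = 0.5789; (19−14)/19 = 0.2632.
Σ = 0.842105. Dividing by the full population N = 9 gives P₁ = 0.0936.

0.0936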